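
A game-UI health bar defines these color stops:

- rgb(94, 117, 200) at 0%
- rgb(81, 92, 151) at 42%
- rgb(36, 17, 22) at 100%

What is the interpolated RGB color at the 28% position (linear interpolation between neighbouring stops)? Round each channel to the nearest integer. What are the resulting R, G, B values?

28% lies between the 0% and 42% stops, so the local fraction is t = (28 − 0)/(42 − 0) = 28/42 ≈ 0.6667.
R = 94 + 0.6667 × (81 − 94) = 85.333 → 85
G = 117 + 0.6667 × (92 − 117) = 100.332 → 100
B = 200 + 0.6667 × (151 − 200) = 167.332 → 167

(85, 100, 167)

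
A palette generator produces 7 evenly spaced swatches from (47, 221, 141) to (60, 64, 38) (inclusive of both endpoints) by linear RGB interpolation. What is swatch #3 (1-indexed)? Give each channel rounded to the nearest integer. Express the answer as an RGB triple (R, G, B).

With 7 swatches and endpoints inclusive, swatch 3 sits at t = (3 − 1)/(7 − 1) = 2/6 ≈ 0.3333.
R = 47 + 0.3333 × (60 − 47) = 51.333 → 51
G = 221 + 0.3333 × (64 − 221) = 168.672 → 169
B = 141 + 0.3333 × (38 − 141) = 106.67 → 107

(51, 169, 107)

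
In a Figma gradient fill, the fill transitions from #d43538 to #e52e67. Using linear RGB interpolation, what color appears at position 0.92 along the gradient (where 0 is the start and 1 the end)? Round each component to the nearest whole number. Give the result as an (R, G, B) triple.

(228, 47, 99)

#d43538 → (212, 53, 56); #e52e67 → (229, 46, 103).
R = 212 + 0.92 × (229 − 212) = 212 + 0.92 × 17 = 227.64 → 228
G = 53 + 0.92 × (46 − 53) = 53 + 0.92 × -7 = 46.56 → 47
B = 56 + 0.92 × (103 − 56) = 56 + 0.92 × 47 = 99.24 → 99
So the blended color is (228, 47, 99), about #e42f63.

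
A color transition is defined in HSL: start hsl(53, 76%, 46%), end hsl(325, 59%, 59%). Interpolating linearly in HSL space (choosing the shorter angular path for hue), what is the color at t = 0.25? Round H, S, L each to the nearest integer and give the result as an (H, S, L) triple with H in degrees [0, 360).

(31, 72, 49)

Hue: 325 − 53 = 272°, but |272| > 180 so the shorter arc goes the other way: Δh = 272 − 360 = -88°.
H = 53 + 0.25 × (-88) = 31 → 31°
S = 76 + 0.25 × (59 − 76) = 71.75 → 72%
L = 46 + 0.25 × (59 − 46) = 49.25 → 49%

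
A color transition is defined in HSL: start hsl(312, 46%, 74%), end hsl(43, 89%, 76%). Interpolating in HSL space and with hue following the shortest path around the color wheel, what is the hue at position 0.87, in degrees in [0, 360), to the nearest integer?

31

Hue: 43 − 312 = -269°, but |-269| > 180 so the shorter arc goes the other way: Δh = -269 + 360 = 91°.
H = 312 + 0.87 × (91) = 391.17 → 391 → 391 mod 360 = 31°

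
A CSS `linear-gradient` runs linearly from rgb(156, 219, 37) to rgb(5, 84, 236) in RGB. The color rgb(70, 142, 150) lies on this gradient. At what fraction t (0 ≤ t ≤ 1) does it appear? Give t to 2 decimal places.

0.57

Invert the lerp on the B channel (largest span, 199): t = (150 − 37) / (236 − 37) = 113/199 = 0.56784.
Check on R: (70 − 156)/(5 − 156) = 0.5695 ✓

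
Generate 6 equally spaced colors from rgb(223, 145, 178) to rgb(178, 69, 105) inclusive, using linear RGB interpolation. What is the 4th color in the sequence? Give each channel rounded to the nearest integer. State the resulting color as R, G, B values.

With 6 swatches and endpoints inclusive, swatch 4 sits at t = (4 − 1)/(6 − 1) = 3/5 ≈ 0.6.
R = 223 + 0.6 × (178 − 223) = 196 → 196
G = 145 + 0.6 × (69 − 145) = 99.4 → 99
B = 178 + 0.6 × (105 − 178) = 134.2 → 134

(196, 99, 134)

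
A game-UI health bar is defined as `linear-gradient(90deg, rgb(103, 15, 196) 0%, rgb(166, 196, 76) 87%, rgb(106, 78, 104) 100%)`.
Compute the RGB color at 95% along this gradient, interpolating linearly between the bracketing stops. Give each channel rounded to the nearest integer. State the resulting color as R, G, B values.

(129, 123, 93)

95% lies between the 87% and 100% stops, so the local fraction is t = (95 − 87)/(100 − 87) = 8/13 ≈ 0.6154.
R = 166 + 0.6154 × (106 − 166) = 129.076 → 129
G = 196 + 0.6154 × (78 − 196) = 123.383 → 123
B = 76 + 0.6154 × (104 − 76) = 93.231 → 93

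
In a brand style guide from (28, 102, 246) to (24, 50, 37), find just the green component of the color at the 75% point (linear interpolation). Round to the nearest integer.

63

G = 102 + 0.75 × (50 − 102) = 63 → 63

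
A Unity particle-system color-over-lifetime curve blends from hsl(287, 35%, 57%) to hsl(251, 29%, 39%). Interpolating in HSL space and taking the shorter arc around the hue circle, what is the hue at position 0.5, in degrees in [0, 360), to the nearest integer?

269

Hue arc: Δh = 251 − 287 = -36° (|Δh| ≤ 180, already the shorter path).
H = 287 + 0.5 × (-36) = 269 → 269°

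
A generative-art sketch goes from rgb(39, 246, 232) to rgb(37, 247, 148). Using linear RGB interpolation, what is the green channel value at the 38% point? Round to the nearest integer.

G = 246 + 0.38 × (247 − 246) = 246.38 → 246

246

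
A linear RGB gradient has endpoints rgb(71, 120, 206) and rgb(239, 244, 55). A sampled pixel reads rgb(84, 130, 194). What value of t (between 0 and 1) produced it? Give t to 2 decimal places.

0.08

Invert the lerp on the R channel (largest span, 168): t = (84 − 71) / (239 − 71) = 13/168 = 0.077381.
Check on G: (130 − 120)/(244 − 120) = 0.08065 ✓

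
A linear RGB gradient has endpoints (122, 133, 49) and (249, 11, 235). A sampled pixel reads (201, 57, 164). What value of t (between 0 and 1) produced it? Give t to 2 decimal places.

Invert the lerp on the B channel (largest span, 186): t = (164 − 49) / (235 − 49) = 115/186 = 0.61828.
Check on R: (201 − 122)/(249 − 122) = 0.622 ✓

0.62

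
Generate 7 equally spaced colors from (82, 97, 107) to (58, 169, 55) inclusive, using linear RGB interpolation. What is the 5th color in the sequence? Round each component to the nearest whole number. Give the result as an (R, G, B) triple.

(66, 145, 72)

With 7 swatches and endpoints inclusive, swatch 5 sits at t = (5 − 1)/(7 − 1) = 4/6 ≈ 0.6667.
R = 82 + 0.6667 × (58 − 82) = 65.999 → 66
G = 97 + 0.6667 × (169 − 97) = 145.002 → 145
B = 107 + 0.6667 × (55 − 107) = 72.332 → 72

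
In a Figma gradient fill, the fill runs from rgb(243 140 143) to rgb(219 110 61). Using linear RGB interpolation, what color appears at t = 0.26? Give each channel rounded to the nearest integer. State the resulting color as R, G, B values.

R = 243 + 0.26 × (219 − 243) = 243 + 0.26 × -24 = 236.76 → 237
G = 140 + 0.26 × (110 − 140) = 140 + 0.26 × -30 = 132.2 → 132
B = 143 + 0.26 × (61 − 143) = 143 + 0.26 × -82 = 121.68 → 122

(237, 132, 122)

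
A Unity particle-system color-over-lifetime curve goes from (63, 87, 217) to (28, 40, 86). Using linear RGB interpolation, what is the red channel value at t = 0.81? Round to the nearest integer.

35

R = 63 + 0.81 × (28 − 63) = 34.65 → 35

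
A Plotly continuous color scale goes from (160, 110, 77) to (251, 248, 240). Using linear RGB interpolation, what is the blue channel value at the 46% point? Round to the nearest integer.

152

B = 77 + 0.46 × (240 − 77) = 151.98 → 152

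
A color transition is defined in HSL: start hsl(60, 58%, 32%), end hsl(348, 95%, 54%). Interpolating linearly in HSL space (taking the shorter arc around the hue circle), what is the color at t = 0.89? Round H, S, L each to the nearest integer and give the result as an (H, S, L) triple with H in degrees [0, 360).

(356, 91, 52)

Hue: 348 − 60 = 288°, but |288| > 180 so the shorter arc goes the other way: Δh = 288 − 360 = -72°.
H = 60 + 0.89 × (-72) = -4.08 → -4 → -4 mod 360 = 356°
S = 58 + 0.89 × (95 − 58) = 90.93 → 91%
L = 32 + 0.89 × (54 − 32) = 51.58 → 52%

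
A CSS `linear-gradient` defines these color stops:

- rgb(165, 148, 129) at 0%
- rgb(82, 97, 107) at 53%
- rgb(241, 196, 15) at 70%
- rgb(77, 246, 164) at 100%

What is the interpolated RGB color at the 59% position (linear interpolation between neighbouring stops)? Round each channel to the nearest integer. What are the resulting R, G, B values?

(138, 132, 75)

59% lies between the 53% and 70% stops, so the local fraction is t = (59 − 53)/(70 − 53) = 6/17 ≈ 0.3529.
R = 82 + 0.3529 × (241 − 82) = 138.111 → 138
G = 97 + 0.3529 × (196 − 97) = 131.937 → 132
B = 107 + 0.3529 × (15 − 107) = 74.533 → 75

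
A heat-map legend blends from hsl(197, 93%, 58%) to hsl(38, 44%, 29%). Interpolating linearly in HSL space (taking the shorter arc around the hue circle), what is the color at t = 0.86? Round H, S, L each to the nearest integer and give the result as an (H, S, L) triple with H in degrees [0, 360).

(60, 51, 33)

Hue arc: Δh = 38 − 197 = -159° (|Δh| ≤ 180, already the shorter path).
H = 197 + 0.86 × (-159) = 60.26 → 60°
S = 93 + 0.86 × (44 − 93) = 50.86 → 51%
L = 58 + 0.86 × (29 − 58) = 33.06 → 33%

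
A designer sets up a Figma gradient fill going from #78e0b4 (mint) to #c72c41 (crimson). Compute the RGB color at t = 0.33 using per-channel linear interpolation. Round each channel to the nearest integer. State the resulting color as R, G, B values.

#78e0b4 → (120, 224, 180); #c72c41 → (199, 44, 65).
R = 120 + 0.33 × (199 − 120) = 120 + 0.33 × 79 = 146.07 → 146
G = 224 + 0.33 × (44 − 224) = 224 + 0.33 × -180 = 164.6 → 165
B = 180 + 0.33 × (65 − 180) = 180 + 0.33 × -115 = 142.05 → 142
So the blended color is (146, 165, 142), about #92a58e.

(146, 165, 142)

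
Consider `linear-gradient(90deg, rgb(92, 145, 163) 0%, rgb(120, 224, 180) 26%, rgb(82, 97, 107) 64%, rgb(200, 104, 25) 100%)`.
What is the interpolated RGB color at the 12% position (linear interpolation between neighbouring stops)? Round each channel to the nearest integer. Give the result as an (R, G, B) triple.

(105, 181, 171)

12% lies between the 0% and 26% stops, so the local fraction is t = (12 − 0)/(26 − 0) = 12/26 ≈ 0.4615.
R = 92 + 0.4615 × (120 − 92) = 104.922 → 105
G = 145 + 0.4615 × (224 − 145) = 181.459 → 181
B = 163 + 0.4615 × (180 − 163) = 170.845 → 171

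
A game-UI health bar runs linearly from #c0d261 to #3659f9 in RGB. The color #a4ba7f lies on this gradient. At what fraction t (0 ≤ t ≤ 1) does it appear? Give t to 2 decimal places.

0.20

Invert the lerp on the B channel (largest span, 152): t = (127 − 97) / (249 − 97) = 30/152 = 0.19737.
Check on R: (164 − 192)/(54 − 192) = 0.2029 ✓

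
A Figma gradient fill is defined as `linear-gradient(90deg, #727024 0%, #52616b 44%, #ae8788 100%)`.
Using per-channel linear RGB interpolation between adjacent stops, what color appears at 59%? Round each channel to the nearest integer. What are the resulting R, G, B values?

59% lies between the 44% and 100% stops, so the local fraction is t = (59 − 44)/(100 − 44) = 15/56 ≈ 0.2679.
#52616b → (82, 97, 107); #ae8788 → (174, 135, 136).
R = 82 + 0.2679 × (174 − 82) = 106.647 → 107
G = 97 + 0.2679 × (135 − 97) = 107.18 → 107
B = 107 + 0.2679 × (136 − 107) = 114.769 → 115

(107, 107, 115)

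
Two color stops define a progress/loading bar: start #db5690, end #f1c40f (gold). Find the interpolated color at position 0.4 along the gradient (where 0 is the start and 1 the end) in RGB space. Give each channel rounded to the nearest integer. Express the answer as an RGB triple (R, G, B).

#db5690 → (219, 86, 144); #f1c40f → (241, 196, 15).
R = 219 + 0.4 × (241 − 219) = 219 + 0.4 × 22 = 227.8 → 228
G = 86 + 0.4 × (196 − 86) = 86 + 0.4 × 110 = 130 → 130
B = 144 + 0.4 × (15 − 144) = 144 + 0.4 × -129 = 92.4 → 92
So the blended color is (228, 130, 92), about #e4825c.

(228, 130, 92)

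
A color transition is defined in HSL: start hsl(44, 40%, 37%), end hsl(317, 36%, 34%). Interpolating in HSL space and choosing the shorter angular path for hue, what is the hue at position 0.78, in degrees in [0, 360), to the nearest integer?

336

Hue: 317 − 44 = 273°, but |273| > 180 so the shorter arc goes the other way: Δh = 273 − 360 = -87°.
H = 44 + 0.78 × (-87) = -23.86 → -24 → -24 mod 360 = 336°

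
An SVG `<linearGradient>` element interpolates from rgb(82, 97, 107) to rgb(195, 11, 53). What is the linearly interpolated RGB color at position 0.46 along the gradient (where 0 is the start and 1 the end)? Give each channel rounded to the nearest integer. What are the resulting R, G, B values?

(134, 57, 82)

R = 82 + 0.46 × (195 − 82) = 82 + 0.46 × 113 = 133.98 → 134
G = 97 + 0.46 × (11 − 97) = 97 + 0.46 × -86 = 57.44 → 57
B = 107 + 0.46 × (53 − 107) = 107 + 0.46 × -54 = 82.16 → 82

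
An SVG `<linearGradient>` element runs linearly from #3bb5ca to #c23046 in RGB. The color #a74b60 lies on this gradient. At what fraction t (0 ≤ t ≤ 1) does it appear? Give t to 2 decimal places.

Invert the lerp on the R channel (largest span, 135): t = (167 − 59) / (194 − 59) = 108/135 = 0.8.
Check on G: (75 − 181)/(48 − 181) = 0.797 ✓

0.80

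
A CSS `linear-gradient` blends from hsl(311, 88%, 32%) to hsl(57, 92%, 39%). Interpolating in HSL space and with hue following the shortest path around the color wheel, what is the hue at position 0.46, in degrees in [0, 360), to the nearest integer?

0

Hue: 57 − 311 = -254°, but |-254| > 180 so the shorter arc goes the other way: Δh = -254 + 360 = 106°.
H = 311 + 0.46 × (106) = 359.76 → 360 → 360 mod 360 = 0°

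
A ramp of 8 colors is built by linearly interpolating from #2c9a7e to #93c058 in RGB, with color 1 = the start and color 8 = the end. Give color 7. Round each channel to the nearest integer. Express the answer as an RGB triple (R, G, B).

With 8 swatches and endpoints inclusive, swatch 7 sits at t = (7 − 1)/(8 − 1) = 6/7 ≈ 0.8571.
#2c9a7e → (44, 154, 126); #93c058 → (147, 192, 88).
R = 44 + 0.8571 × (147 − 44) = 132.281 → 132
G = 154 + 0.8571 × (192 − 154) = 186.57 → 187
B = 126 + 0.8571 × (88 − 126) = 93.43 → 93

(132, 187, 93)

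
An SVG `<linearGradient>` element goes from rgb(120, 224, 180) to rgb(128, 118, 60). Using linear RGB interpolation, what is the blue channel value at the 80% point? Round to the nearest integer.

B = 180 + 0.8 × (60 − 180) = 84 → 84

84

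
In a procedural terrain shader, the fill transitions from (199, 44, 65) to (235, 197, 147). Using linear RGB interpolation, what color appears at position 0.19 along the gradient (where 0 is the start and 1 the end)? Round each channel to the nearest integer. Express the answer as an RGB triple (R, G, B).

R = 199 + 0.19 × (235 − 199) = 199 + 0.19 × 36 = 205.84 → 206
G = 44 + 0.19 × (197 − 44) = 44 + 0.19 × 153 = 73.07 → 73
B = 65 + 0.19 × (147 − 65) = 65 + 0.19 × 82 = 80.58 → 81

(206, 73, 81)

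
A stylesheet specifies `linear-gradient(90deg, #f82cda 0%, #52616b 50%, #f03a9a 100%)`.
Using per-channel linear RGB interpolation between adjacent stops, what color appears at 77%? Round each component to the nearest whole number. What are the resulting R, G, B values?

(167, 76, 132)

77% lies between the 50% and 100% stops, so the local fraction is t = (77 − 50)/(100 − 50) = 27/50 ≈ 0.54.
#52616b → (82, 97, 107); #f03a9a → (240, 58, 154).
R = 82 + 0.54 × (240 − 82) = 167.32 → 167
G = 97 + 0.54 × (58 − 97) = 75.94 → 76
B = 107 + 0.54 × (154 − 107) = 132.38 → 132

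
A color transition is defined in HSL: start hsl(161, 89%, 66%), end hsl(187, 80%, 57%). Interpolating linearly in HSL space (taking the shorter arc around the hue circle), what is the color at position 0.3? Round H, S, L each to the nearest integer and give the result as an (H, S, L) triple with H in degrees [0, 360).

(169, 86, 63)

Hue arc: Δh = 187 − 161 = 26° (|Δh| ≤ 180, already the shorter path).
H = 161 + 0.3 × (26) = 168.8 → 169°
S = 89 + 0.3 × (80 − 89) = 86.3 → 86%
L = 66 + 0.3 × (57 − 66) = 63.3 → 63%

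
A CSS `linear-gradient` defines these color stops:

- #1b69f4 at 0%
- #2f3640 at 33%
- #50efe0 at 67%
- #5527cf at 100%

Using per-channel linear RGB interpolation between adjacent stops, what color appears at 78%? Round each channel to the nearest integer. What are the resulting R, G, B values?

(82, 172, 218)

78% lies between the 67% and 100% stops, so the local fraction is t = (78 − 67)/(100 − 67) = 11/33 ≈ 0.3333.
#50efe0 → (80, 239, 224); #5527cf → (85, 39, 207).
R = 80 + 0.3333 × (85 − 80) = 81.666 → 82
G = 239 + 0.3333 × (39 − 239) = 172.34 → 172
B = 224 + 0.3333 × (207 − 224) = 218.334 → 218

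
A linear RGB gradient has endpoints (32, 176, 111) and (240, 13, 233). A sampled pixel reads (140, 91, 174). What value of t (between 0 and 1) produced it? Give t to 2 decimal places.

Invert the lerp on the R channel (largest span, 208): t = (140 − 32) / (240 − 32) = 108/208 = 0.51923.
Check on G: (91 − 176)/(13 − 176) = 0.5215 ✓

0.52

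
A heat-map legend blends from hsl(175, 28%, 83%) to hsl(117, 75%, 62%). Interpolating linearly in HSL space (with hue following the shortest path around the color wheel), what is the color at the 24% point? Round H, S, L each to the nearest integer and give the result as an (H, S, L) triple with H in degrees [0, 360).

Hue arc: Δh = 117 − 175 = -58° (|Δh| ≤ 180, already the shorter path).
H = 175 + 0.24 × (-58) = 161.08 → 161°
S = 28 + 0.24 × (75 − 28) = 39.28 → 39%
L = 83 + 0.24 × (62 − 83) = 77.96 → 78%

(161, 39, 78)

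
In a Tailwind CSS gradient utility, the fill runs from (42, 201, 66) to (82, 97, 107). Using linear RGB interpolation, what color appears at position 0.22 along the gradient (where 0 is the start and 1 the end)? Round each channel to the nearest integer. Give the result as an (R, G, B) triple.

R = 42 + 0.22 × (82 − 42) = 42 + 0.22 × 40 = 50.8 → 51
G = 201 + 0.22 × (97 − 201) = 201 + 0.22 × -104 = 178.12 → 178
B = 66 + 0.22 × (107 − 66) = 66 + 0.22 × 41 = 75.02 → 75
So the blended color is (51, 178, 75), about #33b24b.

(51, 178, 75)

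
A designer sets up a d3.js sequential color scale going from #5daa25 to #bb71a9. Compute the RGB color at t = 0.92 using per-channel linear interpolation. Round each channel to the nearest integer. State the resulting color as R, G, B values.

#5daa25 → (93, 170, 37); #bb71a9 → (187, 113, 169).
R = 93 + 0.92 × (187 − 93) = 93 + 0.92 × 94 = 179.48 → 179
G = 170 + 0.92 × (113 − 170) = 170 + 0.92 × -57 = 117.56 → 118
B = 37 + 0.92 × (169 − 37) = 37 + 0.92 × 132 = 158.44 → 158

(179, 118, 158)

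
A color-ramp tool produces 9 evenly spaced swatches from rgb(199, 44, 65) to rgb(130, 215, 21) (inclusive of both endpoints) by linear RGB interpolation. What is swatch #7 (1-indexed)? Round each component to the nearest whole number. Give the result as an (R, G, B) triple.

(147, 172, 32)

With 9 swatches and endpoints inclusive, swatch 7 sits at t = (7 − 1)/(9 − 1) = 6/8 ≈ 0.75.
R = 199 + 0.75 × (130 − 199) = 147.25 → 147
G = 44 + 0.75 × (215 − 44) = 172.25 → 172
B = 65 + 0.75 × (21 − 65) = 32 → 32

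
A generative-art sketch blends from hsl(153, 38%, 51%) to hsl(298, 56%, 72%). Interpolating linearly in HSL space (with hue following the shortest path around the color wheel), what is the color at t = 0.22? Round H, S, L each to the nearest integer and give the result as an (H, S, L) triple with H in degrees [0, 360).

(185, 42, 56)

Hue arc: Δh = 298 − 153 = 145° (|Δh| ≤ 180, already the shorter path).
H = 153 + 0.22 × (145) = 184.9 → 185°
S = 38 + 0.22 × (56 − 38) = 41.96 → 42%
L = 51 + 0.22 × (72 − 51) = 55.62 → 56%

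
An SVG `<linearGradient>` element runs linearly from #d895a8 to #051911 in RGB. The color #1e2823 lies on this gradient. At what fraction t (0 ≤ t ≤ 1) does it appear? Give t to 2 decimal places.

Invert the lerp on the R channel (largest span, 211): t = (30 − 216) / (5 − 216) = -186/-211 = 0.88152.
Check on G: (40 − 149)/(25 − 149) = 0.879 ✓

0.88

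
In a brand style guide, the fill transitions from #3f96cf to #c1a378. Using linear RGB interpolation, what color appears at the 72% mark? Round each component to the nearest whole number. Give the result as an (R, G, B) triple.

(157, 159, 144)

#3f96cf → (63, 150, 207); #c1a378 → (193, 163, 120).
72% corresponds to t = 0.72.
R = 63 + 0.72 × (193 − 63) = 63 + 0.72 × 130 = 156.6 → 157
G = 150 + 0.72 × (163 − 150) = 150 + 0.72 × 13 = 159.36 → 159
B = 207 + 0.72 × (120 − 207) = 207 + 0.72 × -87 = 144.36 → 144
So the blended color is (157, 159, 144), about #9d9f90.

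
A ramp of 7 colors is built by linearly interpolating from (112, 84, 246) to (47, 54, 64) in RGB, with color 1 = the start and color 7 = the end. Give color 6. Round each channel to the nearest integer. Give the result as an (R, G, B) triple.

(58, 59, 94)

With 7 swatches and endpoints inclusive, swatch 6 sits at t = (6 − 1)/(7 − 1) = 5/6 ≈ 0.8333.
R = 112 + 0.8333 × (47 − 112) = 57.835 → 58
G = 84 + 0.8333 × (54 − 84) = 59.001 → 59
B = 246 + 0.8333 × (64 − 246) = 94.339 → 94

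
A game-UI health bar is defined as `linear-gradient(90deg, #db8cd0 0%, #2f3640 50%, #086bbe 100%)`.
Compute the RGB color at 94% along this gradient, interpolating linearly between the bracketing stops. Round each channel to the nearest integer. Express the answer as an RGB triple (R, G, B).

(13, 101, 175)

94% lies between the 50% and 100% stops, so the local fraction is t = (94 − 50)/(100 − 50) = 44/50 ≈ 0.88.
#2f3640 → (47, 54, 64); #086bbe → (8, 107, 190).
R = 47 + 0.88 × (8 − 47) = 12.68 → 13
G = 54 + 0.88 × (107 − 54) = 100.64 → 101
B = 64 + 0.88 × (190 − 64) = 174.88 → 175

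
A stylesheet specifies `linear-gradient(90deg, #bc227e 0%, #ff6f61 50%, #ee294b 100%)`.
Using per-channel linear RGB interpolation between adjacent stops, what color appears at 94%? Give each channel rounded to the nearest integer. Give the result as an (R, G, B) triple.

94% lies between the 50% and 100% stops, so the local fraction is t = (94 − 50)/(100 − 50) = 44/50 ≈ 0.88.
#ff6f61 → (255, 111, 97); #ee294b → (238, 41, 75).
R = 255 + 0.88 × (238 − 255) = 240.04 → 240
G = 111 + 0.88 × (41 − 111) = 49.4 → 49
B = 97 + 0.88 × (75 − 97) = 77.64 → 78

(240, 49, 78)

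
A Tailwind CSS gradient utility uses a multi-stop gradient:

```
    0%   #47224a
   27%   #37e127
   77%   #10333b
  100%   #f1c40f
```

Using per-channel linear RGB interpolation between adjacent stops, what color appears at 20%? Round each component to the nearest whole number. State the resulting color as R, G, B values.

20% lies between the 0% and 27% stops, so the local fraction is t = (20 − 0)/(27 − 0) = 20/27 ≈ 0.7407.
#47224a → (71, 34, 74); #37e127 → (55, 225, 39).
R = 71 + 0.7407 × (55 − 71) = 59.149 → 59
G = 34 + 0.7407 × (225 − 34) = 175.474 → 175
B = 74 + 0.7407 × (39 − 74) = 48.075 → 48

(59, 175, 48)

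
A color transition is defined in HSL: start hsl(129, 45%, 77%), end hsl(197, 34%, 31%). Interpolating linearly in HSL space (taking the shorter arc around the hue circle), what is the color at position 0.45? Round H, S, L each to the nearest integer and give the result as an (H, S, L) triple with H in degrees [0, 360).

Hue arc: Δh = 197 − 129 = 68° (|Δh| ≤ 180, already the shorter path).
H = 129 + 0.45 × (68) = 159.6 → 160°
S = 45 + 0.45 × (34 − 45) = 40.05 → 40%
L = 77 + 0.45 × (31 − 77) = 56.3 → 56%

(160, 40, 56)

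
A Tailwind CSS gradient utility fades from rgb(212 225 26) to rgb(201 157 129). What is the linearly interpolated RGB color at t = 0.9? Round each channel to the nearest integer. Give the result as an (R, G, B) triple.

(202, 164, 119)

R = 212 + 0.9 × (201 − 212) = 212 + 0.9 × -11 = 202.1 → 202
G = 225 + 0.9 × (157 − 225) = 225 + 0.9 × -68 = 163.8 → 164
B = 26 + 0.9 × (129 − 26) = 26 + 0.9 × 103 = 118.7 → 119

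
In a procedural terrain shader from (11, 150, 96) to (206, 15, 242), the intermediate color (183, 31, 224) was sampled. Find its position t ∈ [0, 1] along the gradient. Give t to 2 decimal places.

Invert the lerp on the R channel (largest span, 195): t = (183 − 11) / (206 − 11) = 172/195 = 0.88205.
Check on G: (31 − 150)/(15 − 150) = 0.8815 ✓

0.88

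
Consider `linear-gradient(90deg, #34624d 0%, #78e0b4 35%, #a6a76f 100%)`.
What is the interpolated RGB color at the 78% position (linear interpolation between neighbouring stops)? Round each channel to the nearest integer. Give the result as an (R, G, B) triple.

78% lies between the 35% and 100% stops, so the local fraction is t = (78 − 35)/(100 − 35) = 43/65 ≈ 0.6615.
#78e0b4 → (120, 224, 180); #a6a76f → (166, 167, 111).
R = 120 + 0.6615 × (166 − 120) = 150.429 → 150
G = 224 + 0.6615 × (167 − 224) = 186.294 → 186
B = 180 + 0.6615 × (111 − 180) = 134.357 → 134

(150, 186, 134)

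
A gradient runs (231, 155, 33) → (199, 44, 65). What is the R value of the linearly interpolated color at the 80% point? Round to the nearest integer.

R = 231 + 0.8 × (199 − 231) = 205.4 → 205

205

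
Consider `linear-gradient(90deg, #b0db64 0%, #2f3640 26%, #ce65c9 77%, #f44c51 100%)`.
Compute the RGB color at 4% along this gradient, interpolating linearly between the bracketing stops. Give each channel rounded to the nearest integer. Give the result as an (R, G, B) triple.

4% lies between the 0% and 26% stops, so the local fraction is t = (4 − 0)/(26 − 0) = 4/26 ≈ 0.1538.
#b0db64 → (176, 219, 100); #2f3640 → (47, 54, 64).
R = 176 + 0.1538 × (47 − 176) = 156.16 → 156
G = 219 + 0.1538 × (54 − 219) = 193.623 → 194
B = 100 + 0.1538 × (64 − 100) = 94.463 → 94

(156, 194, 94)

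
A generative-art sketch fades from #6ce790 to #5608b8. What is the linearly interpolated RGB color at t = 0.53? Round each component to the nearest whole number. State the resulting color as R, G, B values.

(96, 113, 165)

#6ce790 → (108, 231, 144); #5608b8 → (86, 8, 184).
R = 108 + 0.53 × (86 − 108) = 108 + 0.53 × -22 = 96.34 → 96
G = 231 + 0.53 × (8 − 231) = 231 + 0.53 × -223 = 112.81 → 113
B = 144 + 0.53 × (184 − 144) = 144 + 0.53 × 40 = 165.2 → 165
So the blended color is (96, 113, 165), about #6071a5.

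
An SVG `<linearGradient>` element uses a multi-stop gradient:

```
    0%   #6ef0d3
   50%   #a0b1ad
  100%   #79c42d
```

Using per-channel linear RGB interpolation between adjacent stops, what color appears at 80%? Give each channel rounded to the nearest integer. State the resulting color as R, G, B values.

(137, 188, 96)

80% lies between the 50% and 100% stops, so the local fraction is t = (80 − 50)/(100 − 50) = 30/50 ≈ 0.6.
#a0b1ad → (160, 177, 173); #79c42d → (121, 196, 45).
R = 160 + 0.6 × (121 − 160) = 136.6 → 137
G = 177 + 0.6 × (196 − 177) = 188.4 → 188
B = 173 + 0.6 × (45 − 173) = 96.2 → 96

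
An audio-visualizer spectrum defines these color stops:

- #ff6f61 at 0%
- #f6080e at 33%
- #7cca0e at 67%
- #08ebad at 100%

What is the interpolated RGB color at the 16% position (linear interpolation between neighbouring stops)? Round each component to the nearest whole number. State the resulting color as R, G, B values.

(251, 61, 57)

16% lies between the 0% and 33% stops, so the local fraction is t = (16 − 0)/(33 − 0) = 16/33 ≈ 0.4848.
#ff6f61 → (255, 111, 97); #f6080e → (246, 8, 14).
R = 255 + 0.4848 × (246 − 255) = 250.637 → 251
G = 111 + 0.4848 × (8 − 111) = 61.066 → 61
B = 97 + 0.4848 × (14 − 97) = 56.762 → 57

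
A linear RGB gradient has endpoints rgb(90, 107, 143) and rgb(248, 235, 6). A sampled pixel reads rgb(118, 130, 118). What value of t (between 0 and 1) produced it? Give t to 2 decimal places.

Invert the lerp on the R channel (largest span, 158): t = (118 − 90) / (248 − 90) = 28/158 = 0.17722.
Check on G: (130 − 107)/(235 − 107) = 0.1797 ✓

0.18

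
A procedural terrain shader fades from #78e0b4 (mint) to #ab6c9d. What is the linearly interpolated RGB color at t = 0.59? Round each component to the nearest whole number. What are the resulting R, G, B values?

(150, 156, 166)

#78e0b4 → (120, 224, 180); #ab6c9d → (171, 108, 157).
R = 120 + 0.59 × (171 − 120) = 120 + 0.59 × 51 = 150.09 → 150
G = 224 + 0.59 × (108 − 224) = 224 + 0.59 × -116 = 155.56 → 156
B = 180 + 0.59 × (157 − 180) = 180 + 0.59 × -23 = 166.43 → 166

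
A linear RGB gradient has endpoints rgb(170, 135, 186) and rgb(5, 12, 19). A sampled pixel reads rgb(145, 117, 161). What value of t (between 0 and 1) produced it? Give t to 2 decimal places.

0.15

Invert the lerp on the B channel (largest span, 167): t = (161 − 186) / (19 − 186) = -25/-167 = 0.1497.
Check on R: (145 − 170)/(5 − 170) = 0.1515 ✓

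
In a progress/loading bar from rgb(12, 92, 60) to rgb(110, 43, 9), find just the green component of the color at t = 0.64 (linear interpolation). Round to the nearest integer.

G = 92 + 0.64 × (43 − 92) = 60.64 → 61

61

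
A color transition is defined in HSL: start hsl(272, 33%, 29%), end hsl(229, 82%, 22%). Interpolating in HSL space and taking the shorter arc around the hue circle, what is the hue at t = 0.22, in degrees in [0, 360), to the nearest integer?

Hue arc: Δh = 229 − 272 = -43° (|Δh| ≤ 180, already the shorter path).
H = 272 + 0.22 × (-43) = 262.54 → 263°

263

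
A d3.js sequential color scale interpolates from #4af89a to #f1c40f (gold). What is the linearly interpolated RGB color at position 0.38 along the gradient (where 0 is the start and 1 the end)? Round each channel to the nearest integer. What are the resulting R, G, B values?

#4af89a → (74, 248, 154); #f1c40f → (241, 196, 15).
R = 74 + 0.38 × (241 − 74) = 74 + 0.38 × 167 = 137.46 → 137
G = 248 + 0.38 × (196 − 248) = 248 + 0.38 × -52 = 228.24 → 228
B = 154 + 0.38 × (15 − 154) = 154 + 0.38 × -139 = 101.18 → 101

(137, 228, 101)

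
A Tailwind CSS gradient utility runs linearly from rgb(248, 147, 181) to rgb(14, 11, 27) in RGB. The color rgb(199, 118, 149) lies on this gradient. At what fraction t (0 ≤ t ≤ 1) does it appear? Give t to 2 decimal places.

Invert the lerp on the R channel (largest span, 234): t = (199 − 248) / (14 − 248) = -49/-234 = 0.2094.
Check on G: (118 − 147)/(11 − 147) = 0.2132 ✓

0.21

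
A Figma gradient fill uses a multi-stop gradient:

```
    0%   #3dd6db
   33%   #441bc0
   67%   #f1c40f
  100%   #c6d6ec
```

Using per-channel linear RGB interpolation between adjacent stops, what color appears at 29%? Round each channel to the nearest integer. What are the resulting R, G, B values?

29% lies between the 0% and 33% stops, so the local fraction is t = (29 − 0)/(33 − 0) = 29/33 ≈ 0.8788.
#3dd6db → (61, 214, 219); #441bc0 → (68, 27, 192).
R = 61 + 0.8788 × (68 − 61) = 67.152 → 67
G = 214 + 0.8788 × (27 − 214) = 49.664 → 50
B = 219 + 0.8788 × (192 − 219) = 195.272 → 195

(67, 50, 195)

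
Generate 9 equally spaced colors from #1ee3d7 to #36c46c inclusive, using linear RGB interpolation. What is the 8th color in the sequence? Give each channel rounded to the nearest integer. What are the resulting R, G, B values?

With 9 swatches and endpoints inclusive, swatch 8 sits at t = (8 − 1)/(9 − 1) = 7/8 ≈ 0.875.
#1ee3d7 → (30, 227, 215); #36c46c → (54, 196, 108).
R = 30 + 0.875 × (54 − 30) = 51 → 51
G = 227 + 0.875 × (196 − 227) = 199.875 → 200
B = 215 + 0.875 × (108 − 215) = 121.375 → 121

(51, 200, 121)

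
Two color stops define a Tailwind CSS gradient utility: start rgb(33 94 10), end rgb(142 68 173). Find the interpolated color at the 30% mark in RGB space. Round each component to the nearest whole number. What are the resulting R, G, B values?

30% corresponds to t = 0.3.
R = 33 + 0.3 × (142 − 33) = 33 + 0.3 × 109 = 65.7 → 66
G = 94 + 0.3 × (68 − 94) = 94 + 0.3 × -26 = 86.2 → 86
B = 10 + 0.3 × (173 − 10) = 10 + 0.3 × 163 = 58.9 → 59

(66, 86, 59)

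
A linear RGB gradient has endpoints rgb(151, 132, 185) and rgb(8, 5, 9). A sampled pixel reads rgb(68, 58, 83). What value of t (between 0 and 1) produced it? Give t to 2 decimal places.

0.58

Invert the lerp on the B channel (largest span, 176): t = (83 − 185) / (9 − 185) = -102/-176 = 0.57955.
Check on R: (68 − 151)/(8 − 151) = 0.5804 ✓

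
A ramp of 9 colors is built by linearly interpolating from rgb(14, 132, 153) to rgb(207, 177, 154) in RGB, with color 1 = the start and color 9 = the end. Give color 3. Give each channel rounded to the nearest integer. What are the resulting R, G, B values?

(62, 143, 153)

With 9 swatches and endpoints inclusive, swatch 3 sits at t = (3 − 1)/(9 − 1) = 2/8 ≈ 0.25.
R = 14 + 0.25 × (207 − 14) = 62.25 → 62
G = 132 + 0.25 × (177 − 132) = 143.25 → 143
B = 153 + 0.25 × (154 − 153) = 153.25 → 153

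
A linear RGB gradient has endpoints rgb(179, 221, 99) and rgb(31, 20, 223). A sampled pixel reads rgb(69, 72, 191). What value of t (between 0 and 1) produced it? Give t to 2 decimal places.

0.74

Invert the lerp on the G channel (largest span, 201): t = (72 − 221) / (20 − 221) = -149/-201 = 0.74129.
Check on R: (69 − 179)/(31 − 179) = 0.7432 ✓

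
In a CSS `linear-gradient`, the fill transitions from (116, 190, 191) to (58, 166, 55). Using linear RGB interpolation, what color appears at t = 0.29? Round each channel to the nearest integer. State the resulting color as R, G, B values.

(99, 183, 152)

R = 116 + 0.29 × (58 − 116) = 116 + 0.29 × -58 = 99.18 → 99
G = 190 + 0.29 × (166 − 190) = 190 + 0.29 × -24 = 183.04 → 183
B = 191 + 0.29 × (55 − 191) = 191 + 0.29 × -136 = 151.56 → 152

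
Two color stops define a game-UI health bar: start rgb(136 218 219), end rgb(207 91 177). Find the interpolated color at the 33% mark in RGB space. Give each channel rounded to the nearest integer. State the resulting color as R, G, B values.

(159, 176, 205)

33% corresponds to t = 0.33.
R = 136 + 0.33 × (207 − 136) = 136 + 0.33 × 71 = 159.43 → 159
G = 218 + 0.33 × (91 − 218) = 218 + 0.33 × -127 = 176.09 → 176
B = 219 + 0.33 × (177 − 219) = 219 + 0.33 × -42 = 205.14 → 205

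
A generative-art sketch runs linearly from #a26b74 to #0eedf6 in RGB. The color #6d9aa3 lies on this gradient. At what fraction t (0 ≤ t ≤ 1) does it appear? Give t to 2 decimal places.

Invert the lerp on the R channel (largest span, 148): t = (109 − 162) / (14 − 162) = -53/-148 = 0.35811.
Check on G: (154 − 107)/(237 − 107) = 0.3615 ✓

0.36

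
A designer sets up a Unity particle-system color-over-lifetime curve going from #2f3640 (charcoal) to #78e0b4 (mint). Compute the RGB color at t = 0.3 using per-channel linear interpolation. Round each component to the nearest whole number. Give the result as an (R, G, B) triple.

#2f3640 → (47, 54, 64); #78e0b4 → (120, 224, 180).
R = 47 + 0.3 × (120 − 47) = 47 + 0.3 × 73 = 68.9 → 69
G = 54 + 0.3 × (224 − 54) = 54 + 0.3 × 170 = 105 → 105
B = 64 + 0.3 × (180 − 64) = 64 + 0.3 × 116 = 98.8 → 99
So the blended color is (69, 105, 99), about #456963.

(69, 105, 99)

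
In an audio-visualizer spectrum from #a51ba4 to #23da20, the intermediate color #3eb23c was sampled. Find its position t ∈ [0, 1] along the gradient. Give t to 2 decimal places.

Invert the lerp on the G channel (largest span, 191): t = (178 − 27) / (218 − 27) = 151/191 = 0.79058.
Check on R: (62 − 165)/(35 − 165) = 0.7923 ✓

0.79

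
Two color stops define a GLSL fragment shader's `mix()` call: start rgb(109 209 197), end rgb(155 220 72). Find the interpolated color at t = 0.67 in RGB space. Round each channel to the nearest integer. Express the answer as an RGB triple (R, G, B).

R = 109 + 0.67 × (155 − 109) = 109 + 0.67 × 46 = 139.82 → 140
G = 209 + 0.67 × (220 − 209) = 209 + 0.67 × 11 = 216.37 → 216
B = 197 + 0.67 × (72 − 197) = 197 + 0.67 × -125 = 113.25 → 113

(140, 216, 113)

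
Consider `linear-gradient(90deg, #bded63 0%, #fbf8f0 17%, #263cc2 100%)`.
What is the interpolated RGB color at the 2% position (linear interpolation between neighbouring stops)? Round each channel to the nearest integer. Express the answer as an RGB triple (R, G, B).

(196, 238, 116)

2% lies between the 0% and 17% stops, so the local fraction is t = (2 − 0)/(17 − 0) = 2/17 ≈ 0.1176.
#bded63 → (189, 237, 99); #fbf8f0 → (251, 248, 240).
R = 189 + 0.1176 × (251 − 189) = 196.291 → 196
G = 237 + 0.1176 × (248 − 237) = 238.294 → 238
B = 99 + 0.1176 × (240 − 99) = 115.582 → 116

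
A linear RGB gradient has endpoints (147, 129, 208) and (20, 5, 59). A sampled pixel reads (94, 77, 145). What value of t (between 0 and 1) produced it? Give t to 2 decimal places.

0.42

Invert the lerp on the B channel (largest span, 149): t = (145 − 208) / (59 − 208) = -63/-149 = 0.42282.
Check on R: (94 − 147)/(20 − 147) = 0.4173 ✓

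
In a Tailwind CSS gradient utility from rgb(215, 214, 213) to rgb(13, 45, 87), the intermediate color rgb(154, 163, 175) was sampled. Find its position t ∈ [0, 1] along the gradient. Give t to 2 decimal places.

Invert the lerp on the R channel (largest span, 202): t = (154 − 215) / (13 − 215) = -61/-202 = 0.30198.
Check on G: (163 − 214)/(45 − 214) = 0.3018 ✓

0.30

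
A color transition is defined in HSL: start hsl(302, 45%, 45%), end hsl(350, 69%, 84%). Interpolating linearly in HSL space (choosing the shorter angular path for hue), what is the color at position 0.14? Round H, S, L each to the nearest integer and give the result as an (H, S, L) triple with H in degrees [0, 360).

Hue arc: Δh = 350 − 302 = 48° (|Δh| ≤ 180, already the shorter path).
H = 302 + 0.14 × (48) = 308.72 → 309°
S = 45 + 0.14 × (69 − 45) = 48.36 → 48%
L = 45 + 0.14 × (84 − 45) = 50.46 → 50%

(309, 48, 50)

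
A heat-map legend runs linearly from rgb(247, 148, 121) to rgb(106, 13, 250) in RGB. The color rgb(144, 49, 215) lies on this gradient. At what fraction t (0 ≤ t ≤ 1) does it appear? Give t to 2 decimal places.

0.73

Invert the lerp on the R channel (largest span, 141): t = (144 − 247) / (106 − 247) = -103/-141 = 0.7305.
Check on G: (49 − 148)/(13 − 148) = 0.7333 ✓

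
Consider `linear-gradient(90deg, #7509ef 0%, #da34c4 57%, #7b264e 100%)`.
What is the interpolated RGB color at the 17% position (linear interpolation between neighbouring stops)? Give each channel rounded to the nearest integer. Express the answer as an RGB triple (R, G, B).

(147, 22, 226)

17% lies between the 0% and 57% stops, so the local fraction is t = (17 − 0)/(57 − 0) = 17/57 ≈ 0.2982.
#7509ef → (117, 9, 239); #da34c4 → (218, 52, 196).
R = 117 + 0.2982 × (218 − 117) = 147.118 → 147
G = 9 + 0.2982 × (52 − 9) = 21.823 → 22
B = 239 + 0.2982 × (196 − 239) = 226.177 → 226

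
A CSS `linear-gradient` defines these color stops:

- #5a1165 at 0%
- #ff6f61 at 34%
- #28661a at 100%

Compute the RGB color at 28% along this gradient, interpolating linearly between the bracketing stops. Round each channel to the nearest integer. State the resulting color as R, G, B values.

28% lies between the 0% and 34% stops, so the local fraction is t = (28 − 0)/(34 − 0) = 28/34 ≈ 0.8235.
#5a1165 → (90, 17, 101); #ff6f61 → (255, 111, 97).
R = 90 + 0.8235 × (255 − 90) = 225.877 → 226
G = 17 + 0.8235 × (111 − 17) = 94.409 → 94
B = 101 + 0.8235 × (97 − 101) = 97.706 → 98

(226, 94, 98)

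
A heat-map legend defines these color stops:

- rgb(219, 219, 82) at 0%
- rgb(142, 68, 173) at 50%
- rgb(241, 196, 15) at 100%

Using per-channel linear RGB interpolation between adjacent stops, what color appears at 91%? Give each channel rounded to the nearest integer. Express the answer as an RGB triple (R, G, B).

(223, 173, 43)

91% lies between the 50% and 100% stops, so the local fraction is t = (91 − 50)/(100 − 50) = 41/50 ≈ 0.82.
R = 142 + 0.82 × (241 − 142) = 223.18 → 223
G = 68 + 0.82 × (196 − 68) = 172.96 → 173
B = 173 + 0.82 × (15 − 173) = 43.44 → 43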